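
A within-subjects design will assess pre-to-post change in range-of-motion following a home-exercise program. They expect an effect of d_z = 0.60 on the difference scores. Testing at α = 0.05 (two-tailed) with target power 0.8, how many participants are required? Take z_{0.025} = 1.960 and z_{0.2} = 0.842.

For a paired (one-sample on differences) test: n = ((z_{α/2} + z_β) / d)².
z_{α/2} + z_β = 1.960 + 0.842 = 2.802.
n = (2.802 / 0.60)² = 4.670² = 21.81.
Round up.

n = 22 pairs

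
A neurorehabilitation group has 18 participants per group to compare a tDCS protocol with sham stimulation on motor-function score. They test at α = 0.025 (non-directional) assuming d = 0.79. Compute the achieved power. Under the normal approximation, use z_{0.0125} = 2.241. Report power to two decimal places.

power ≈ 0.55

For two equal groups, power = Φ(d·√(n/2) − z_{α/2}).
d·√(n/2) = 0.79 × √(18/2) = 0.79 × 3.000 = 2.370.
z_β = 2.370 − 2.241 = 0.129.
Power = Φ(0.129) = 0.551.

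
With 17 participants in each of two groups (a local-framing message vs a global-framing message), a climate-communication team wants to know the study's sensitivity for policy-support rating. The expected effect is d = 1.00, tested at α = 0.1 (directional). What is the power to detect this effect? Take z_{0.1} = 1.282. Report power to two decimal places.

For two equal groups, power = Φ(d·√(n/2) − z_{α}).
d·√(n/2) = 1.00 × √(17/2) = 1.00 × 2.915 = 2.915.
z_β = 2.915 − 1.282 = 1.633.
Power = Φ(1.633) = 0.949.

power ≈ 0.95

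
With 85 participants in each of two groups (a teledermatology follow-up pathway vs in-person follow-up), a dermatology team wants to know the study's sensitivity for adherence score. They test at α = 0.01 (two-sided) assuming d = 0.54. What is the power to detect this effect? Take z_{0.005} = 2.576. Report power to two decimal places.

power ≈ 0.83

For two equal groups, power = Φ(d·√(n/2) − z_{α/2}).
d·√(n/2) = 0.54 × √(85/2) = 0.54 × 6.519 = 3.520.
z_β = 3.520 − 2.576 = 0.944.
Power = Φ(0.944) = 0.828.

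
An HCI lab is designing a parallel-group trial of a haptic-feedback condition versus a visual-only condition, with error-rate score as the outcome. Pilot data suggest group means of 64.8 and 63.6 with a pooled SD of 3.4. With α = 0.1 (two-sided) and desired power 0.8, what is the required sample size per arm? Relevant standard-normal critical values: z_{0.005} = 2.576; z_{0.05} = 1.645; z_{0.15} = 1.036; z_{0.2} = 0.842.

n = 100 per group

Cohen's d = |M₁ − M₂| / SD_pooled = |64.8 − 63.6| / 3.4 = 1.2 / 3.4 = 0.353.
For two independent groups with equal n: n = 2·((z_{α/2} + z_β) / d)².
z_{α/2} + z_β = 1.645 + 0.842 = 2.487.
n = 2 × (2.487 / 0.353)² = 2 × 7.045² = 2 × 49.64 = 99.3.
Round up to the next whole participant.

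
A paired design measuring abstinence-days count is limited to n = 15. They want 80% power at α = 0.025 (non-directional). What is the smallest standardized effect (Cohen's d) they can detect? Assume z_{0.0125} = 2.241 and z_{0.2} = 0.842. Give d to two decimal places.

d_min ≈ 0.80

For a single sample (or paired design) of n = 15: d_min = (z_{α/2} + z_β)/√n.
z-sum = 2.241 + 0.842 = 3.083.
d_min = 3.083 / √15 = 3.083 / 3.873 = 0.796.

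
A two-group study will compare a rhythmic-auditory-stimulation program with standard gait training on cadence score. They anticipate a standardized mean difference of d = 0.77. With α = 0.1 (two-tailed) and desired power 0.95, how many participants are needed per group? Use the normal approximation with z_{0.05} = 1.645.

For two independent groups with equal n: n = 2·((z_{α/2} + z_β) / d)².
z_{α/2} + z_β = 1.645 + 1.645 = 3.290.
n = 2 × (3.290 / 0.77)² = 2 × 4.273² = 2 × 18.26 = 36.5.
Round up to the next whole participant.

n = 37 per group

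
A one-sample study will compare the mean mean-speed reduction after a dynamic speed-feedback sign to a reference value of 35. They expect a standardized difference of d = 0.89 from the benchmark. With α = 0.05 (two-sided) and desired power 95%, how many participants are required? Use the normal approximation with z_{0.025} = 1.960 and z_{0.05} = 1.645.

n = 17

For a one-sample test: n = ((z_{α/2} + z_β) / d)².
z_{α/2} + z_β = 1.960 + 1.645 = 3.605.
n = (3.605 / 0.89)² = 4.051² = 16.41.
Round up.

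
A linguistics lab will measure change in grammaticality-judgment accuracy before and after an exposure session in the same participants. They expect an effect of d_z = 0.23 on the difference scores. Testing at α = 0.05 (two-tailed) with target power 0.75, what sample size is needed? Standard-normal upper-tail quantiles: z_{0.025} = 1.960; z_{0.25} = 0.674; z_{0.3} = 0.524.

For a paired (one-sample on differences) test: n = ((z_{α/2} + z_β) / d)².
z_{α/2} + z_β = 1.960 + 0.674 = 2.634.
n = (2.634 / 0.23)² = 11.452² = 131.15.
Round up.

n = 132 pairs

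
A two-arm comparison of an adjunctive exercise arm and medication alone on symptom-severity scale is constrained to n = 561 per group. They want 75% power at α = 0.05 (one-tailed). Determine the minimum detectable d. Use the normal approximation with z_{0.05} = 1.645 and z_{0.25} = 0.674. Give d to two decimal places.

For two independent groups of n = 561 each: d_min = (z_{α} + z_β)·√(2/n).
z-sum = 1.645 + 0.674 = 2.319.
d_min = 2.319 × √(2/561) = 2.319 × 0.0597 = 0.138.

d_min ≈ 0.14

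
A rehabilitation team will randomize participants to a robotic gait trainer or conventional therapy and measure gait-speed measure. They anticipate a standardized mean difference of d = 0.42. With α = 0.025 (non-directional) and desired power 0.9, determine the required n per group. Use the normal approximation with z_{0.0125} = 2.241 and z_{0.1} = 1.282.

For two independent groups with equal n: n = 2·((z_{α/2} + z_β) / d)².
z_{α/2} + z_β = 2.241 + 1.282 = 3.523.
n = 2 × (3.523 / 0.42)² = 2 × 8.388² = 2 × 70.36 = 140.7.
Round up to the next whole participant.

n = 141 per group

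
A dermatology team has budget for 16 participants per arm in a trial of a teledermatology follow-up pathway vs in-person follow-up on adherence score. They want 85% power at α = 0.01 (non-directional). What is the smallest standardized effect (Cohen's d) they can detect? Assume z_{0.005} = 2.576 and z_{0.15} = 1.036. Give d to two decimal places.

d_min ≈ 1.28

For two independent groups of n = 16 each: d_min = (z_{α/2} + z_β)·√(2/n).
z-sum = 2.576 + 1.036 = 3.612.
d_min = 3.612 × √(2/16) = 3.612 × 0.3536 = 1.277.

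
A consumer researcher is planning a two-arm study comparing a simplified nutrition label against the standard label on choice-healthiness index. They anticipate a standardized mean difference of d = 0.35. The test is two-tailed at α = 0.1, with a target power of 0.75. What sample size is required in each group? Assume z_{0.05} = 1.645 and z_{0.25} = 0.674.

n = 88 per group

For two independent groups with equal n: n = 2·((z_{α/2} + z_β) / d)².
z_{α/2} + z_β = 1.645 + 0.674 = 2.319.
n = 2 × (2.319 / 0.35)² = 2 × 6.626² = 2 × 43.90 = 87.8.
Round up to the next whole participant.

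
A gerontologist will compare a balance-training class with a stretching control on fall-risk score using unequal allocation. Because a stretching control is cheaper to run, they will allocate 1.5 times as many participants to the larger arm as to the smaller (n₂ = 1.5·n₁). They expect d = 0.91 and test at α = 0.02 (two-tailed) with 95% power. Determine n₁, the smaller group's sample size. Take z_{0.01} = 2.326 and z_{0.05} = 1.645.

n₁ = 32

With allocation ratio k = n₂/n₁ = 1.5, Var(x̄₁−x̄₂) = σ²(1/n₁ + 1/(k·n₁)) = σ²·(k+1)/(k·n₁).
So n₁ = (1 + 1/k)·((z_{α/2} + z_β)/d)² = 1.667 × (3.971/0.91)².
n₁ = 1.667 × 19.04 = 31.7.
Round up: n₁ = 32, giving n₂ = 1.5 × 32 = 48.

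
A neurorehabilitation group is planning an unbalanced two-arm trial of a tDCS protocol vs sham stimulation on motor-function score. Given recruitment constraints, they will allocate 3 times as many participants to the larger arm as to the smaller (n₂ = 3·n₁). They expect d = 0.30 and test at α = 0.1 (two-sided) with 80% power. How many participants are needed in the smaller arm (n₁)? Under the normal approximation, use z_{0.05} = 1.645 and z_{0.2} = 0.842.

n₁ = 92

With allocation ratio k = n₂/n₁ = 3, Var(x̄₁−x̄₂) = σ²(1/n₁ + 1/(k·n₁)) = σ²·(k+1)/(k·n₁).
So n₁ = (1 + 1/k)·((z_{α/2} + z_β)/d)² = 1.333 × (2.487/0.30)².
n₁ = 1.333 × 68.72 = 91.6.
Round up: n₁ = 92, giving n₂ = 3 × 92 = 276.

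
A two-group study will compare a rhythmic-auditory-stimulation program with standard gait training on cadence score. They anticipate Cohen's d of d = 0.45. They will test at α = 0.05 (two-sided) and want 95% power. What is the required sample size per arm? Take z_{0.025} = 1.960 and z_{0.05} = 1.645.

For two independent groups with equal n: n = 2·((z_{α/2} + z_β) / d)².
z_{α/2} + z_β = 1.960 + 1.645 = 3.605.
n = 2 × (3.605 / 0.45)² = 2 × 8.011² = 2 × 64.18 = 128.4.
Round up to the next whole participant.

n = 129 per group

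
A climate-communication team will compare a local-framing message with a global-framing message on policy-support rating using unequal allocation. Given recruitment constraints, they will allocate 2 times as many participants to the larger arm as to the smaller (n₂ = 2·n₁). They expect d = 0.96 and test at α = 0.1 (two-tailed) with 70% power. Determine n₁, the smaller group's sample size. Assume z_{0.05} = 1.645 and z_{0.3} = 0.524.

n₁ = 8

With allocation ratio k = n₂/n₁ = 2, Var(x̄₁−x̄₂) = σ²(1/n₁ + 1/(k·n₁)) = σ²·(k+1)/(k·n₁).
So n₁ = (1 + 1/k)·((z_{α/2} + z_β)/d)² = 1.500 × (2.169/0.96)².
n₁ = 1.500 × 5.10 = 7.7.
Round up: n₁ = 8, giving n₂ = 2 × 8 = 16.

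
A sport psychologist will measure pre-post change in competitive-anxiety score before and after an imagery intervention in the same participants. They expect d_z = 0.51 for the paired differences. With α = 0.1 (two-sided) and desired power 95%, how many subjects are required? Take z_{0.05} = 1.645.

n = 42 pairs

For a paired (one-sample on differences) test: n = ((z_{α/2} + z_β) / d)².
z_{α/2} + z_β = 1.645 + 1.645 = 3.290.
n = (3.290 / 0.51)² = 6.451² = 41.62.
Round up.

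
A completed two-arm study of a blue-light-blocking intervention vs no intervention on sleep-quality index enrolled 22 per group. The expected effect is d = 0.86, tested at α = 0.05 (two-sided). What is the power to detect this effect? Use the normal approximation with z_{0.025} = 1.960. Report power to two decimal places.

power ≈ 0.81

For two equal groups, power = Φ(d·√(n/2) − z_{α/2}).
d·√(n/2) = 0.86 × √(22/2) = 0.86 × 3.317 = 2.852.
z_β = 2.852 − 1.960 = 0.892.
Power = Φ(0.892) = 0.814.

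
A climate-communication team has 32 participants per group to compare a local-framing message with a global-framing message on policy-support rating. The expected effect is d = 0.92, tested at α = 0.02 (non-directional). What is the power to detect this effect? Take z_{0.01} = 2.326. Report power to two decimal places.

For two equal groups, power = Φ(d·√(n/2) − z_{α/2}).
d·√(n/2) = 0.92 × √(32/2) = 0.92 × 4.000 = 3.680.
z_β = 3.680 − 2.326 = 1.354.
Power = Φ(1.354) = 0.912.

power ≈ 0.91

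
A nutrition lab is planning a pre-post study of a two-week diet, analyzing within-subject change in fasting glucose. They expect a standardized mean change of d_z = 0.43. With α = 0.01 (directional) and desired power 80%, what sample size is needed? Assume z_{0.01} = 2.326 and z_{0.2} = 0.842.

n = 55 pairs

For a paired (one-sample on differences) test: n = ((z_{α} + z_β) / d)².
z_{α} + z_β = 2.326 + 0.842 = 3.168.
n = (3.168 / 0.43)² = 7.367² = 54.28.
Round up.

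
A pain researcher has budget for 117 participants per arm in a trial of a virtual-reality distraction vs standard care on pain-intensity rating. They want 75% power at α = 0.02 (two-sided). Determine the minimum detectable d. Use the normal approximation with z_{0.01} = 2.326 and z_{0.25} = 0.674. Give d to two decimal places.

For two independent groups of n = 117 each: d_min = (z_{α/2} + z_β)·√(2/n).
z-sum = 2.326 + 0.674 = 3.000.
d_min = 3.000 × √(2/117) = 3.000 × 0.1307 = 0.392.

d_min ≈ 0.39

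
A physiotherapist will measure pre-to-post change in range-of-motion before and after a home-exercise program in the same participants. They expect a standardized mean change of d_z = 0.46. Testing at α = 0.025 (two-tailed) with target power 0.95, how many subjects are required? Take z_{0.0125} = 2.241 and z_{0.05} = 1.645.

n = 72 pairs

For a paired (one-sample on differences) test: n = ((z_{α/2} + z_β) / d)².
z_{α/2} + z_β = 2.241 + 1.645 = 3.886.
n = (3.886 / 0.46)² = 8.448² = 71.37.
Round up.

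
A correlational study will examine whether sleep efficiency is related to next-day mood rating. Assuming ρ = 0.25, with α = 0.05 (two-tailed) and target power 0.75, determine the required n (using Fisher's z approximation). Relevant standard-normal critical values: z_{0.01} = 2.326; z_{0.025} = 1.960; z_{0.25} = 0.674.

Fisher's z: C = ½·ln((1+r)/(1−r)) = ½·ln(1.6667) = 0.2554.
n = ((z_{α/2} + z_β)/C)² + 3.
(1.960 + 0.674) / 0.2554 = 2.634 / 0.2554 = 10.313.
n = 10.313² + 3 = 106.36 + 3 = 109.4.
Round up.

n = 110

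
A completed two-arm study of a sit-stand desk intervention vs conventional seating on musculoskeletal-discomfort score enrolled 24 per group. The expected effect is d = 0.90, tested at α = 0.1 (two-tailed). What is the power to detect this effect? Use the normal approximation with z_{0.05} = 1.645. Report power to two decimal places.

For two equal groups, power = Φ(d·√(n/2) − z_{α/2}).
d·√(n/2) = 0.90 × √(24/2) = 0.90 × 3.464 = 3.118.
z_β = 3.118 − 1.645 = 1.473.
Power = Φ(1.473) = 0.930.

power ≈ 0.93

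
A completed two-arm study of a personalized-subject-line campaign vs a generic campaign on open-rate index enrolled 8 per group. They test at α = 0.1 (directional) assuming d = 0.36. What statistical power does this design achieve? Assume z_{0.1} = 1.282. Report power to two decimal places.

power ≈ 0.29

For two equal groups, power = Φ(d·√(n/2) − z_{α}).
d·√(n/2) = 0.36 × √(8/2) = 0.36 × 2.000 = 0.720.
z_β = 0.720 − 1.282 = -0.562.
Power = Φ(-0.562) = 0.287.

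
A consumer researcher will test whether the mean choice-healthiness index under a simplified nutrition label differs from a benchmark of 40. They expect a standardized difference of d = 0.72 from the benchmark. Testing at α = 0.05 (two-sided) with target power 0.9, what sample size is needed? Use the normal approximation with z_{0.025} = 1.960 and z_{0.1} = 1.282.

n = 21

For a one-sample test: n = ((z_{α/2} + z_β) / d)².
z_{α/2} + z_β = 1.960 + 1.282 = 3.242.
n = (3.242 / 0.72)² = 4.503² = 20.28.
Round up.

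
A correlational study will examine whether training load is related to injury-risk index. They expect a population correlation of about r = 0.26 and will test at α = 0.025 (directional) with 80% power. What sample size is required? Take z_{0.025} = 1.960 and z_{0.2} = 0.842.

Fisher's z: C = ½·ln((1+r)/(1−r)) = ½·ln(1.7027) = 0.2661.
n = ((z_{α} + z_β)/C)² + 3.
(1.960 + 0.842) / 0.2661 = 2.802 / 0.2661 = 10.530.
n = 10.530² + 3 = 110.88 + 3 = 113.9.
Round up.

n = 114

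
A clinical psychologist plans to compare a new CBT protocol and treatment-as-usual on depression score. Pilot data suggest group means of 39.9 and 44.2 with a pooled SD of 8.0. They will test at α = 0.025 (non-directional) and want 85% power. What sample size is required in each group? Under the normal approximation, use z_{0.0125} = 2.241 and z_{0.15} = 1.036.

n = 75 per group

Cohen's d = |M₁ − M₂| / SD_pooled = |39.9 − 44.2| / 8.0 = 4.3 / 8.0 = 0.538.
For two independent groups with equal n: n = 2·((z_{α/2} + z_β) / d)².
z_{α/2} + z_β = 2.241 + 1.036 = 3.277.
n = 2 × (3.277 / 0.538)² = 2 × 6.091² = 2 × 37.10 = 74.2.
Round up to the next whole participant.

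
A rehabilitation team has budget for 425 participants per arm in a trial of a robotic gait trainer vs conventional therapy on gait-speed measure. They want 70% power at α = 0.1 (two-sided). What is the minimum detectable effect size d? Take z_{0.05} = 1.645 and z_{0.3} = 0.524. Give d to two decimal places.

For two independent groups of n = 425 each: d_min = (z_{α/2} + z_β)·√(2/n).
z-sum = 1.645 + 0.524 = 2.169.
d_min = 2.169 × √(2/425) = 2.169 × 0.0686 = 0.149.

d_min ≈ 0.15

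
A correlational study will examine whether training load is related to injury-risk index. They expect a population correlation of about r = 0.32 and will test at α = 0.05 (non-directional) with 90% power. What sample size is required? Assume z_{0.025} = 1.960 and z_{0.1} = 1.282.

n = 99

Fisher's z: C = ½·ln((1+r)/(1−r)) = ½·ln(1.9412) = 0.3316.
n = ((z_{α/2} + z_β)/C)² + 3.
(1.960 + 1.282) / 0.3316 = 3.242 / 0.3316 = 9.777.
n = 9.777² + 3 = 95.59 + 3 = 98.6.
Round up.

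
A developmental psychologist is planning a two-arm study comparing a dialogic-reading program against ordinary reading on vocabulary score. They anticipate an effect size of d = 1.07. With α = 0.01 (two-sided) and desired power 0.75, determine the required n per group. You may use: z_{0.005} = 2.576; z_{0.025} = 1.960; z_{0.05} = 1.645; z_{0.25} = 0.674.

For two independent groups with equal n: n = 2·((z_{α/2} + z_β) / d)².
z_{α/2} + z_β = 2.576 + 0.674 = 3.250.
n = 2 × (3.250 / 1.07)² = 2 × 3.037² = 2 × 9.23 = 18.5.
Round up to the next whole participant.

n = 19 per group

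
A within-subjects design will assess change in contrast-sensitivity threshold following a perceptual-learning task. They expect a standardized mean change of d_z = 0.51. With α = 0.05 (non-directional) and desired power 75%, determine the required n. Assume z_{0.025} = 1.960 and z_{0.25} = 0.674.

For a paired (one-sample on differences) test: n = ((z_{α/2} + z_β) / d)².
z_{α/2} + z_β = 1.960 + 0.674 = 2.634.
n = (2.634 / 0.51)² = 5.165² = 26.67.
Round up.

n = 27 pairs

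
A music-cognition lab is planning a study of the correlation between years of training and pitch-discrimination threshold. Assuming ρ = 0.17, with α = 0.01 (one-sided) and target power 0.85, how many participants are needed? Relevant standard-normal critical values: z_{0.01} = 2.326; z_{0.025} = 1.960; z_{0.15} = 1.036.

Fisher's z: C = ½·ln((1+r)/(1−r)) = ½·ln(1.4096) = 0.1717.
n = ((z_{α} + z_β)/C)² + 3.
(2.326 + 1.036) / 0.1717 = 3.362 / 0.1717 = 19.581.
n = 19.581² + 3 = 383.40 + 3 = 386.4.
Round up.

n = 387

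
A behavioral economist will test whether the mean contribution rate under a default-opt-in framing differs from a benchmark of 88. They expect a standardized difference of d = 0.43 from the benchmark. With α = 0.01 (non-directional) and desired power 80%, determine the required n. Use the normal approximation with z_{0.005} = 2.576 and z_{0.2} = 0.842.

For a one-sample test: n = ((z_{α/2} + z_β) / d)².
z_{α/2} + z_β = 2.576 + 0.842 = 3.418.
n = (3.418 / 0.43)² = 7.949² = 63.18.
Round up.

n = 64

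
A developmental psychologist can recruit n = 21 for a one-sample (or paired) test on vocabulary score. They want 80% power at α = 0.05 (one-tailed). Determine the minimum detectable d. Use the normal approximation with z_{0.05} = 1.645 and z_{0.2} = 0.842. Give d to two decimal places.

d_min ≈ 0.54

For a single sample (or paired design) of n = 21: d_min = (z_{α} + z_β)/√n.
z-sum = 1.645 + 0.842 = 2.487.
d_min = 2.487 / √21 = 2.487 / 4.583 = 0.543.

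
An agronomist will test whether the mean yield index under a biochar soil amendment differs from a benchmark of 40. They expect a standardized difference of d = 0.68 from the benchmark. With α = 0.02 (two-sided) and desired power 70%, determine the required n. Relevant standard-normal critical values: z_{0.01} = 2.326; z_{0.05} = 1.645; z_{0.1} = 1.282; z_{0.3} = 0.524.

For a one-sample test: n = ((z_{α/2} + z_β) / d)².
z_{α/2} + z_β = 2.326 + 0.524 = 2.850.
n = (2.850 / 0.68)² = 4.191² = 17.57.
Round up.

n = 18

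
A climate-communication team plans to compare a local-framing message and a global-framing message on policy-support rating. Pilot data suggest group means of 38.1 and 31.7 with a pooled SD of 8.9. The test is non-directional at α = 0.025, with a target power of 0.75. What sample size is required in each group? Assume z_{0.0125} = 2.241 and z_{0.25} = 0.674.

n = 33 per group

Cohen's d = |M₁ − M₂| / SD_pooled = |38.1 − 31.7| / 8.9 = 6.4 / 8.9 = 0.719.
For two independent groups with equal n: n = 2·((z_{α/2} + z_β) / d)².
z_{α/2} + z_β = 2.241 + 0.674 = 2.915.
n = 2 × (2.915 / 0.719)² = 2 × 4.054² = 2 × 16.44 = 32.9.
Round up to the next whole participant.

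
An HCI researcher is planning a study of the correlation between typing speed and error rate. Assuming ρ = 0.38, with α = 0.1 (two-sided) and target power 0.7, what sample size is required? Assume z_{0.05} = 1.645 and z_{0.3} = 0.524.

n = 33

Fisher's z: C = ½·ln((1+r)/(1−r)) = ½·ln(2.2258) = 0.4001.
n = ((z_{α/2} + z_β)/C)² + 3.
(1.645 + 0.524) / 0.4001 = 2.169 / 0.4001 = 5.421.
n = 5.421² + 3 = 29.39 + 3 = 32.4.
Round up.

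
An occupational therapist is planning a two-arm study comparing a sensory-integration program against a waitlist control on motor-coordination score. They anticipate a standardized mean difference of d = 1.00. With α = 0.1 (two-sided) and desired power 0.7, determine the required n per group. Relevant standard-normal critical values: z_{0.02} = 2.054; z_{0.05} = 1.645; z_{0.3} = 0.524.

n = 10 per group

For two independent groups with equal n: n = 2·((z_{α/2} + z_β) / d)².
z_{α/2} + z_β = 1.645 + 0.524 = 2.169.
n = 2 × (2.169 / 1.00)² = 2 × 2.169² = 2 × 4.70 = 9.4.
Round up to the next whole participant.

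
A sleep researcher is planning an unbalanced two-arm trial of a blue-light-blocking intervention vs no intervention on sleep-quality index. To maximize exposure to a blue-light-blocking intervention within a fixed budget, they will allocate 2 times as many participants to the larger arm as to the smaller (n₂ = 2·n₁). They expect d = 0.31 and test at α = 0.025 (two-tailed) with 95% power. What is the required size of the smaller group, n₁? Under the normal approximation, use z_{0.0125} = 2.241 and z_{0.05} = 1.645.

With allocation ratio k = n₂/n₁ = 2, Var(x̄₁−x̄₂) = σ²(1/n₁ + 1/(k·n₁)) = σ²·(k+1)/(k·n₁).
So n₁ = (1 + 1/k)·((z_{α/2} + z_β)/d)² = 1.500 × (3.886/0.31)².
n₁ = 1.500 × 157.14 = 235.7.
Round up: n₁ = 236, giving n₂ = 2 × 236 = 472.

n₁ = 236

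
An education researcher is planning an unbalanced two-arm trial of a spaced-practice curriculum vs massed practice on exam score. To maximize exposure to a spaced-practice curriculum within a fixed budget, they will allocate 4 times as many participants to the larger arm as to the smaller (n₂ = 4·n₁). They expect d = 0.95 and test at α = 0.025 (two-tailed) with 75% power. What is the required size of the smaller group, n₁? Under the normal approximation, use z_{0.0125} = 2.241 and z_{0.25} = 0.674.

n₁ = 12

With allocation ratio k = n₂/n₁ = 4, Var(x̄₁−x̄₂) = σ²(1/n₁ + 1/(k·n₁)) = σ²·(k+1)/(k·n₁).
So n₁ = (1 + 1/k)·((z_{α/2} + z_β)/d)² = 1.250 × (2.915/0.95)².
n₁ = 1.250 × 9.42 = 11.8.
Round up: n₁ = 12, giving n₂ = 4 × 12 = 48.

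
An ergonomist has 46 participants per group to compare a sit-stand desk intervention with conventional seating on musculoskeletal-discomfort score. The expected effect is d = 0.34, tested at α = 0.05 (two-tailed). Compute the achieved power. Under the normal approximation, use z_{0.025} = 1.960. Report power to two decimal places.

power ≈ 0.37

For two equal groups, power = Φ(d·√(n/2) − z_{α/2}).
d·√(n/2) = 0.34 × √(46/2) = 0.34 × 4.796 = 1.631.
z_β = 1.631 − 1.960 = -0.329.
Power = Φ(-0.329) = 0.371.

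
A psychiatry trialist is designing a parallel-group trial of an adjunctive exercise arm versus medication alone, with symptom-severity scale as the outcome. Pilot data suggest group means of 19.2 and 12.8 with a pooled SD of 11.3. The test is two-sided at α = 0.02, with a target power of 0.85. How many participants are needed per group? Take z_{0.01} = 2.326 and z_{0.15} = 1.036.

n = 71 per group

Cohen's d = |M₁ − M₂| / SD_pooled = |19.2 − 12.8| / 11.3 = 6.4 / 11.3 = 0.566.
For two independent groups with equal n: n = 2·((z_{α/2} + z_β) / d)².
z_{α/2} + z_β = 2.326 + 1.036 = 3.362.
n = 2 × (3.362 / 0.566)² = 2 × 5.940² = 2 × 35.28 = 70.6.
Round up to the next whole participant.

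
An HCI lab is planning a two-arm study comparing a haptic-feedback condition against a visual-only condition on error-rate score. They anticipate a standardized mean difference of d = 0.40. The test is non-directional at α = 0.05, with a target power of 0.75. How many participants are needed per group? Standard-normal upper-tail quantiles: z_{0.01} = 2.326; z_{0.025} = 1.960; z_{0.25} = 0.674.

n = 87 per group

For two independent groups with equal n: n = 2·((z_{α/2} + z_β) / d)².
z_{α/2} + z_β = 1.960 + 0.674 = 2.634.
n = 2 × (2.634 / 0.40)² = 2 × 6.585² = 2 × 43.36 = 86.7.
Round up to the next whole participant.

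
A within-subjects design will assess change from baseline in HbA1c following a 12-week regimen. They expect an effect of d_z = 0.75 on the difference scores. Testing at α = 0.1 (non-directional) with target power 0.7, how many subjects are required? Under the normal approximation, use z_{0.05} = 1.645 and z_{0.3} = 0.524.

For a paired (one-sample on differences) test: n = ((z_{α/2} + z_β) / d)².
z_{α/2} + z_β = 1.645 + 0.524 = 2.169.
n = (2.169 / 0.75)² = 2.892² = 8.36.
Round up.

n = 9 pairs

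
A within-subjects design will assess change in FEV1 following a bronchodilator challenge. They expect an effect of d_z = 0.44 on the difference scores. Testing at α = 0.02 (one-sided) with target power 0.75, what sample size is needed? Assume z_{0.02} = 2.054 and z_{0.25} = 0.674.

For a paired (one-sample on differences) test: n = ((z_{α} + z_β) / d)².
z_{α} + z_β = 2.054 + 0.674 = 2.728.
n = (2.728 / 0.44)² = 6.200² = 38.44.
Round up.

n = 39 pairs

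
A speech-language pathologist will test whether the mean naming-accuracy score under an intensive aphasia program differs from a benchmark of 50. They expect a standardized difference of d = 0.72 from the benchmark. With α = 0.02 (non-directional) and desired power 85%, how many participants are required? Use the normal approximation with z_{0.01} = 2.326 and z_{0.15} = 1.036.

n = 22

For a one-sample test: n = ((z_{α/2} + z_β) / d)².
z_{α/2} + z_β = 2.326 + 1.036 = 3.362.
n = (3.362 / 0.72)² = 4.669² = 21.80.
Round up.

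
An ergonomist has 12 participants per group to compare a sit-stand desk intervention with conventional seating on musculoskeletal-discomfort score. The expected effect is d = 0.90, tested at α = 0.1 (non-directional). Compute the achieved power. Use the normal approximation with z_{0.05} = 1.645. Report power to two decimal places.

For two equal groups, power = Φ(d·√(n/2) − z_{α/2}).
d·√(n/2) = 0.90 × √(12/2) = 0.90 × 2.449 = 2.205.
z_β = 2.205 − 1.645 = 0.560.
Power = Φ(0.560) = 0.712.

power ≈ 0.71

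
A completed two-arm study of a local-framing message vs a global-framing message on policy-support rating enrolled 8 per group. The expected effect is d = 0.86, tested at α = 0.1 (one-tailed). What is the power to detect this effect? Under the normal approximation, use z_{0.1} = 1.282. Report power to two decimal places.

power ≈ 0.67

For two equal groups, power = Φ(d·√(n/2) − z_{α}).
d·√(n/2) = 0.86 × √(8/2) = 0.86 × 2.000 = 1.720.
z_β = 1.720 − 1.282 = 0.438.
Power = Φ(0.438) = 0.669.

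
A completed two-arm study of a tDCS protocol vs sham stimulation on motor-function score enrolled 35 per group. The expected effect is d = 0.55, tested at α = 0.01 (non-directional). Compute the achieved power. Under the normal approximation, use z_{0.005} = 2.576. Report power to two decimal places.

For two equal groups, power = Φ(d·√(n/2) − z_{α/2}).
d·√(n/2) = 0.55 × √(35/2) = 0.55 × 4.183 = 2.301.
z_β = 2.301 − 2.576 = -0.275.
Power = Φ(-0.275) = 0.392.

power ≈ 0.39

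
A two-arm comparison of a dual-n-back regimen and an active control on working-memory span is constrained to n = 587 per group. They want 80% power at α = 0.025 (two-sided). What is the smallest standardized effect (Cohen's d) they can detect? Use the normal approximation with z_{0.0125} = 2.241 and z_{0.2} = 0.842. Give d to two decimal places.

d_min ≈ 0.18

For two independent groups of n = 587 each: d_min = (z_{α/2} + z_β)·√(2/n).
z-sum = 2.241 + 0.842 = 3.083.
d_min = 3.083 × √(2/587) = 3.083 × 0.0584 = 0.180.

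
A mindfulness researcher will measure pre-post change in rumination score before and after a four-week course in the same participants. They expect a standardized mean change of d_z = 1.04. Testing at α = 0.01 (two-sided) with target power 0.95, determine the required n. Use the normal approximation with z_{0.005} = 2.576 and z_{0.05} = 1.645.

n = 17 pairs

For a paired (one-sample on differences) test: n = ((z_{α/2} + z_β) / d)².
z_{α/2} + z_β = 2.576 + 1.645 = 4.221.
n = (4.221 / 1.04)² = 4.059² = 16.47.
Round up.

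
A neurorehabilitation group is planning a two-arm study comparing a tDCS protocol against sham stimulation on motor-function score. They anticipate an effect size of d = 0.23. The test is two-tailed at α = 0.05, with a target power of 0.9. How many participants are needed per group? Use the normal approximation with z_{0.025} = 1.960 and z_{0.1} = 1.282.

n = 398 per group

For two independent groups with equal n: n = 2·((z_{α/2} + z_β) / d)².
z_{α/2} + z_β = 1.960 + 1.282 = 3.242.
n = 2 × (3.242 / 0.23)² = 2 × 14.096² = 2 × 198.69 = 397.4.
Round up to the next whole participant.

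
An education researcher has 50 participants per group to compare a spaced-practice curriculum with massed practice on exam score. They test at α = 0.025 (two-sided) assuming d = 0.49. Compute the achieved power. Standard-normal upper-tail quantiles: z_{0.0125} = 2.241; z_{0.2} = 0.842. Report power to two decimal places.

For two equal groups, power = Φ(d·√(n/2) − z_{α/2}).
d·√(n/2) = 0.49 × √(50/2) = 0.49 × 5.000 = 2.450.
z_β = 2.450 − 2.241 = 0.209.
Power = Φ(0.209) = 0.583.

power ≈ 0.58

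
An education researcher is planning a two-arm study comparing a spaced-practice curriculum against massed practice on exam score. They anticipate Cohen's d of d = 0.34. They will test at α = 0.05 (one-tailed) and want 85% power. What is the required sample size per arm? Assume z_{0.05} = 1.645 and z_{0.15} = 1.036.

n = 125 per group

For two independent groups with equal n: n = 2·((z_{α} + z_β) / d)².
z_{α} + z_β = 1.645 + 1.036 = 2.681.
n = 2 × (2.681 / 0.34)² = 2 × 7.885² = 2 × 62.18 = 124.4.
Round up to the next whole participant.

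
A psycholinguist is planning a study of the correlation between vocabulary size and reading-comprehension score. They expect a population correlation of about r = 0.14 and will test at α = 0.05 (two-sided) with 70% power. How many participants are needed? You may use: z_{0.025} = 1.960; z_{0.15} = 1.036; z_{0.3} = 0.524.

Fisher's z: C = ½·ln((1+r)/(1−r)) = ½·ln(1.3256) = 0.1409.
n = ((z_{α/2} + z_β)/C)² + 3.
(1.960 + 0.524) / 0.1409 = 2.484 / 0.1409 = 17.630.
n = 17.630² + 3 = 310.80 + 3 = 313.8.
Round up.

n = 314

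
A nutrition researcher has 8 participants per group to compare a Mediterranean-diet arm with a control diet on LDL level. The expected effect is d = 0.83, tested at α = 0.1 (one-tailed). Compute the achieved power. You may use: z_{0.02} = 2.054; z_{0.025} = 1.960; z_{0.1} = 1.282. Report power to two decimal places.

power ≈ 0.65

For two equal groups, power = Φ(d·√(n/2) − z_{α}).
d·√(n/2) = 0.83 × √(8/2) = 0.83 × 2.000 = 1.660.
z_β = 1.660 − 1.282 = 0.378.
Power = Φ(0.378) = 0.647.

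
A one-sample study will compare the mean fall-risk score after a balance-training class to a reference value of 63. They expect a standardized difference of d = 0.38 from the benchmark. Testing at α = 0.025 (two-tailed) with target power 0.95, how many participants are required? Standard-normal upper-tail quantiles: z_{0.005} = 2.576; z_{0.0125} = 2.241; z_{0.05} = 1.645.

n = 105

For a one-sample test: n = ((z_{α/2} + z_β) / d)².
z_{α/2} + z_β = 2.241 + 1.645 = 3.886.
n = (3.886 / 0.38)² = 10.226² = 104.58.
Round up.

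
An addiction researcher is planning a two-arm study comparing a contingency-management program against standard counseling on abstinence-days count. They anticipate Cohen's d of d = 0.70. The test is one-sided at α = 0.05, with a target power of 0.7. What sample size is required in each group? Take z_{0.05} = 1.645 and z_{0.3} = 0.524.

n = 20 per group

For two independent groups with equal n: n = 2·((z_{α} + z_β) / d)².
z_{α} + z_β = 1.645 + 0.524 = 2.169.
n = 2 × (2.169 / 0.70)² = 2 × 3.099² = 2 × 9.60 = 19.2.
Round up to the next whole participant.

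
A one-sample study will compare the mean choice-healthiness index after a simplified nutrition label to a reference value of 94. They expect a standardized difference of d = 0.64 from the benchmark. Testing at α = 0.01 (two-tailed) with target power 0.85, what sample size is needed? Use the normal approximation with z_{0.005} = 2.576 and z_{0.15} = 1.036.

n = 32

For a one-sample test: n = ((z_{α/2} + z_β) / d)².
z_{α/2} + z_β = 2.576 + 1.036 = 3.612.
n = (3.612 / 0.64)² = 5.644² = 31.85.
Round up.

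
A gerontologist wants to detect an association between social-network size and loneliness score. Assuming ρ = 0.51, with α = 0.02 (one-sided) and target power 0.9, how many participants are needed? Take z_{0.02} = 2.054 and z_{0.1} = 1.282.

Fisher's z: C = ½·ln((1+r)/(1−r)) = ½·ln(3.0816) = 0.5627.
n = ((z_{α} + z_β)/C)² + 3.
(2.054 + 1.282) / 0.5627 = 3.336 / 0.5627 = 5.929.
n = 5.929² + 3 = 35.15 + 3 = 38.1.
Round up.

n = 39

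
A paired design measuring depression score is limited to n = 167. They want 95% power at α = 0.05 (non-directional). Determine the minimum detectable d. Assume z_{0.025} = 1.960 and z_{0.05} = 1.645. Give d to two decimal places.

d_min ≈ 0.28

For a single sample (or paired design) of n = 167: d_min = (z_{α/2} + z_β)/√n.
z-sum = 1.960 + 1.645 = 3.605.
d_min = 3.605 / √167 = 3.605 / 12.923 = 0.279.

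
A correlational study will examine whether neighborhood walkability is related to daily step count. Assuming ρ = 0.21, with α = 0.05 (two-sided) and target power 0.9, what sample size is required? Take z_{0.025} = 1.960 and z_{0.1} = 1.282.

n = 235

Fisher's z: C = ½·ln((1+r)/(1−r)) = ½·ln(1.5316) = 0.2132.
n = ((z_{α/2} + z_β)/C)² + 3.
(1.960 + 1.282) / 0.2132 = 3.242 / 0.2132 = 15.206.
n = 15.206² + 3 = 231.23 + 3 = 234.2.
Round up.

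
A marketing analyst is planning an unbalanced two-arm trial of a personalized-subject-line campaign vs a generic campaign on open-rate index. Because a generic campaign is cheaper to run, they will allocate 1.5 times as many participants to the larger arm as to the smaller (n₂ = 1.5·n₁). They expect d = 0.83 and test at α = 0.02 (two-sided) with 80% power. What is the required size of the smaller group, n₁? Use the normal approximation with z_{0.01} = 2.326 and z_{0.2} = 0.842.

n₁ = 25

With allocation ratio k = n₂/n₁ = 1.5, Var(x̄₁−x̄₂) = σ²(1/n₁ + 1/(k·n₁)) = σ²·(k+1)/(k·n₁).
So n₁ = (1 + 1/k)·((z_{α/2} + z_β)/d)² = 1.667 × (3.168/0.83)².
n₁ = 1.667 × 14.57 = 24.3.
Round up: n₁ = 25, giving n₂ = ⌈1.5 × 25⌉ = ⌈37.5⌉ = 38.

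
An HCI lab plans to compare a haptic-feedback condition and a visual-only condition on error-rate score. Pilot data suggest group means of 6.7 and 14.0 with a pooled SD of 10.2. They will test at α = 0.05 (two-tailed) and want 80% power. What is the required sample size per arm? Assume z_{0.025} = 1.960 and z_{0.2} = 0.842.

Cohen's d = |M₁ − M₂| / SD_pooled = |6.7 − 14.0| / 10.2 = 7.3 / 10.2 = 0.716.
For two independent groups with equal n: n = 2·((z_{α/2} + z_β) / d)².
z_{α/2} + z_β = 1.960 + 0.842 = 2.802.
n = 2 × (2.802 / 0.716)² = 2 × 3.913² = 2 × 15.31 = 30.6.
Round up to the next whole participant.

n = 31 per group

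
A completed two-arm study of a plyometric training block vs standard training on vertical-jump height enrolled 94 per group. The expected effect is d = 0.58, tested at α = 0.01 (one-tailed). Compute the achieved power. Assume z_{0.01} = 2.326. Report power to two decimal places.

For two equal groups, power = Φ(d·√(n/2) − z_{α}).
d·√(n/2) = 0.58 × √(94/2) = 0.58 × 6.856 = 3.976.
z_β = 3.976 − 2.326 = 1.650.
Power = Φ(1.650) = 0.951.

power ≈ 0.95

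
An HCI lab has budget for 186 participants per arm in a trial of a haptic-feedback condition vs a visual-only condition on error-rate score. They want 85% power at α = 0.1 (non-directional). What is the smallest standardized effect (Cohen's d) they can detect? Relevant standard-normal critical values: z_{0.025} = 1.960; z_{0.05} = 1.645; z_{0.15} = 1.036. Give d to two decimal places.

d_min ≈ 0.28

For two independent groups of n = 186 each: d_min = (z_{α/2} + z_β)·√(2/n).
z-sum = 1.645 + 1.036 = 2.681.
d_min = 2.681 × √(2/186) = 2.681 × 0.1037 = 0.278.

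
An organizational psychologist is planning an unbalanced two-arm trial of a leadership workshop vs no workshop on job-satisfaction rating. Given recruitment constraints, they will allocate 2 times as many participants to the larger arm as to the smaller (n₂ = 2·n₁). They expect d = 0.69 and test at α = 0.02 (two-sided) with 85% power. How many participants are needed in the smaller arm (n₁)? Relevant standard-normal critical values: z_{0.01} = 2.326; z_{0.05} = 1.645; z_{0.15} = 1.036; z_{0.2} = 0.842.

n₁ = 36

With allocation ratio k = n₂/n₁ = 2, Var(x̄₁−x̄₂) = σ²(1/n₁ + 1/(k·n₁)) = σ²·(k+1)/(k·n₁).
So n₁ = (1 + 1/k)·((z_{α/2} + z_β)/d)² = 1.500 × (3.362/0.69)².
n₁ = 1.500 × 23.74 = 35.6.
Round up: n₁ = 36, giving n₂ = 2 × 36 = 72.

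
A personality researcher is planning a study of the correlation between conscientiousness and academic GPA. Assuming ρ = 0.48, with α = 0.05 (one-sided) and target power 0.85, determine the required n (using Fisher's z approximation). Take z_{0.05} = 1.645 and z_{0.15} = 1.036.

Fisher's z: C = ½·ln((1+r)/(1−r)) = ½·ln(2.8462) = 0.5230.
n = ((z_{α} + z_β)/C)² + 3.
(1.645 + 1.036) / 0.5230 = 2.681 / 0.5230 = 5.126.
n = 5.126² + 3 = 26.28 + 3 = 29.3.
Round up.

n = 30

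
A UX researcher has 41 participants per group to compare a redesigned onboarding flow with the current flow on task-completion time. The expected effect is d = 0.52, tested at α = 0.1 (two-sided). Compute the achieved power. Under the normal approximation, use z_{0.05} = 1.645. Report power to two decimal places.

power ≈ 0.76

For two equal groups, power = Φ(d·√(n/2) − z_{α/2}).
d·√(n/2) = 0.52 × √(41/2) = 0.52 × 4.528 = 2.354.
z_β = 2.354 − 1.645 = 0.709.
Power = Φ(0.709) = 0.761.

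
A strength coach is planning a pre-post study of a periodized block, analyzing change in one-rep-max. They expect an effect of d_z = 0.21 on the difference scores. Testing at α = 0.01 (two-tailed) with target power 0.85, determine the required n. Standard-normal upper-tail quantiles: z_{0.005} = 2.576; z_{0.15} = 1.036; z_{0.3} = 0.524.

n = 296 pairs

For a paired (one-sample on differences) test: n = ((z_{α/2} + z_β) / d)².
z_{α/2} + z_β = 2.576 + 1.036 = 3.612.
n = (3.612 / 0.21)² = 17.200² = 295.84.
Round up.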